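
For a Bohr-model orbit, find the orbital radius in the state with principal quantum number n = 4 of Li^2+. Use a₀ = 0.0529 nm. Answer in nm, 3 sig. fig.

r_n = n²a₀/Z = 4² × 0.0529 / 3
    = 16 × 0.0529 / 3 = 0.282 nm

0.282 nm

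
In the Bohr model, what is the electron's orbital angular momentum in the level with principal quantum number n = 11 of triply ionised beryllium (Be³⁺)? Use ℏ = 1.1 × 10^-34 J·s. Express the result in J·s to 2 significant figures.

L_n = nℏ = 11 × 1.1 × 10^-34 = 1.2 × 10^-33 J·s

1.2 × 10^-33 J·s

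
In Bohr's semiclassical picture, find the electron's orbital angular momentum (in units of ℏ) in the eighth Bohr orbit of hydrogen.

8

L_n = nℏ, so L/ℏ = n = 8.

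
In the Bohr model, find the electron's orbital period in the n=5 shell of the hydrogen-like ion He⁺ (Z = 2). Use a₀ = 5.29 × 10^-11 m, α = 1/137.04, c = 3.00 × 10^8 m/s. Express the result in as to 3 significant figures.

4740 as

r = n²a₀/Z = 5²·5.29 × 10^-11/2 = 6.61 × 10^-10 m
v = Zαc/n = 2·0.00730·3.00 × 10^8/5 = 8.76 × 10^5 m/s
T = 2πr/v = 4.74 × 10^-15 s = 4740 as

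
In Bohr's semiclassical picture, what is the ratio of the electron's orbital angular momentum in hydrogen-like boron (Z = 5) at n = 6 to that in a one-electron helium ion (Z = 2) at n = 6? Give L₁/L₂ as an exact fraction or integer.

1

L = nℏ is independent of Z.
L₁/L₂ = n₁/n₂ = 6/6 = 1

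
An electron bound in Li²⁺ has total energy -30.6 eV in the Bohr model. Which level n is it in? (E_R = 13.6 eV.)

2

E_n = −E_R Z²/n² ⇒ n² = E_R Z²/(−E_n) = 13.6 × 3² / 30.6 ≈ 4.00
n = 2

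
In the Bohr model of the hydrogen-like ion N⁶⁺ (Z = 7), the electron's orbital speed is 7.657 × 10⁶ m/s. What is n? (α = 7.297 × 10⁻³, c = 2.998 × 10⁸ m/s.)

v_n = Zαc/n ⇒ n = Zαc/v = 7 × 0.007297 × 2.998 × 10⁸ / 7.657 × 10⁶ ≈ 2.00
n = 2

2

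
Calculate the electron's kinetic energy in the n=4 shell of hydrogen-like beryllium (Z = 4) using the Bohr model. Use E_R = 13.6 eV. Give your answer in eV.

13.6 eV

For a Coulomb orbit the virial theorem gives K = −E_n.
E_n = −E_R·Z²/n², so K = E_R·Z²/n² = 13.6 × 4²/4² = 13.6 eV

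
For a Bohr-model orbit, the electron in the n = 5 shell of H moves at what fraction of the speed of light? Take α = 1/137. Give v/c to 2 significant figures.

0.0015

v_n = Zαc/n, so v/c = Zα/n = 1 × 0.0073 / 5 = 0.0015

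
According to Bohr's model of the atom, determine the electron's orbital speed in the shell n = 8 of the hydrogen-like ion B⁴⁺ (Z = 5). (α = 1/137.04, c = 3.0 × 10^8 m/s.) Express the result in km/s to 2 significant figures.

1400 km/s

v_n = Zαc/n = 5 × 0.0073 × 3.0 × 10^8 / 8
    = 1400 km/s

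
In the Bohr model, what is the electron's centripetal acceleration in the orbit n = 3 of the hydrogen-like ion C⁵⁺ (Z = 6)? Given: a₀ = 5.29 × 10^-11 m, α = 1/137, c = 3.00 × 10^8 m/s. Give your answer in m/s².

2.42 × 10^23 m/s²

r = n²a₀/Z = 7.94 × 10^-11 m, v = Zαc/n = 4.38 × 10^6 m/s
a = v²/r = (4.38 × 10^6)² / 7.94 × 10^-11 = 2.42 × 10^23 m/s²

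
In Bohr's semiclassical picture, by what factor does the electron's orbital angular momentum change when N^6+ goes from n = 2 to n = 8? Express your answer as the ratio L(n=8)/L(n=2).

4

L = nℏ depends only on n, so L ∝ n.
L(n=8)/L(n=2) = (8/2)^1 = 4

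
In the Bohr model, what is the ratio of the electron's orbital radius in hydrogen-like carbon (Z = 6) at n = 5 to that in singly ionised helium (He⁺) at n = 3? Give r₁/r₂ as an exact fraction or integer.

r ∝ Z^-1 · n^2
r₁/r₂ = (6/2)^-1 · (5/3)^2 = 25/27

25/27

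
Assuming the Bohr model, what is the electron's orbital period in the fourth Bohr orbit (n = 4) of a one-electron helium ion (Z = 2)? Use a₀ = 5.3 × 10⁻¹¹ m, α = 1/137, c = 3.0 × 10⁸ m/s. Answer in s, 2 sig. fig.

r = n²a₀/Z = 4²·5.3 × 10⁻¹¹/2 = 4.2 × 10⁻¹⁰ m
v = Zαc/n = 2·0.0073·3.0 × 10⁸/4 = 1.1 × 10⁶ m/s
T = 2πr/v = 2.4 × 10⁻¹⁵ s

2.4 × 10⁻¹⁵ s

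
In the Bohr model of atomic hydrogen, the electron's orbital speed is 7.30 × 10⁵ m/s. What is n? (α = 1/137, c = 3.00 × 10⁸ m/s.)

3

v_n = Zαc/n ⇒ n = Zαc/v = 1 × 0.00730 × 3.00 × 10⁸ / 7.30 × 10⁵ ≈ 3.00
n = 3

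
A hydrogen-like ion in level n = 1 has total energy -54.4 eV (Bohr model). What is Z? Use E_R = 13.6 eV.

2

E_n = −E_R Z²/n² ⇒ Z² = −E_n n²/E_R = 54.4 × 1² / 13.6 ≈ 4.00
Z = 2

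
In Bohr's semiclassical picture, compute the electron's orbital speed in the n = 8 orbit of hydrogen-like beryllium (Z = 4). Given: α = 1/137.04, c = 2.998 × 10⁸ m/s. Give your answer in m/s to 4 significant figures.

1.094 × 10⁶ m/s

v_n = Zαc/n = 4 × 0.007297 × 2.998 × 10⁸ / 8
    = 1.094 × 10⁶ m/s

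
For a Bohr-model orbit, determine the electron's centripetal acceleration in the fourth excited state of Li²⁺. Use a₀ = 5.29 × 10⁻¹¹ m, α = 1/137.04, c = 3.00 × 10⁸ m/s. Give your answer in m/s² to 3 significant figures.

r = n²a₀/Z = 4.41 × 10⁻¹⁰ m, v = Zαc/n = 1.31 × 10⁶ m/s
a = v²/r = (1.31 × 10⁶)² / 4.41 × 10⁻¹⁰ = 3.91 × 10²¹ m/s²

3.91 × 10²¹ m/s²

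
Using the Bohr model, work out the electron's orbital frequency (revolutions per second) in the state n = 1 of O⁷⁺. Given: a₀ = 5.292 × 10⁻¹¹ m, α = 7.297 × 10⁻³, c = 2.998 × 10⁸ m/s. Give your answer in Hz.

4.211 × 10¹⁷ Hz

r = n²a₀/Z = 6.615 × 10⁻¹² m, v = Zαc/n = 1.750 × 10⁷ m/s
f = v/(2πr) = 4.211 × 10¹⁷ Hz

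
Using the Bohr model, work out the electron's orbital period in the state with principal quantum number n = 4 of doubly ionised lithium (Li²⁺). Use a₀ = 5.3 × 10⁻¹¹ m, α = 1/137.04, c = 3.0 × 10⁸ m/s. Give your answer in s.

r = n²a₀/Z = 4²·5.3 × 10⁻¹¹/3 = 2.8 × 10⁻¹⁰ m
v = Zαc/n = 3·0.0073·3.0 × 10⁸/4 = 1.6 × 10⁶ m/s
T = 2πr/v = 1.1 × 10⁻¹⁵ s

1.1 × 10⁻¹⁵ s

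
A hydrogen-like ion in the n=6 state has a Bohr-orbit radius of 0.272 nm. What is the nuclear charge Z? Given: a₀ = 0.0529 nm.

7

r_n = n²a₀/Z ⇒ Z = n²a₀/r = 6² × 0.0529 / 0.272 ≈ 7.00
Z = 7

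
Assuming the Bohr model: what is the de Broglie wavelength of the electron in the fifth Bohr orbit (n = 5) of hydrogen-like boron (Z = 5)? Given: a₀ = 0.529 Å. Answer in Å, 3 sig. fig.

The Bohr quantisation condition is nλ = 2πr_n.
r_n = n²a₀/Z = 2.65 Å
λ = 2πr_n/n = 2π·2.65/5 = 3.32 Å

3.32 Å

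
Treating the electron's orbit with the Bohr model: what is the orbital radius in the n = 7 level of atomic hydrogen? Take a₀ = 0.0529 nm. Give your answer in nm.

r_n = n²a₀/Z = 7² × 0.0529 / 1
    = 49 × 0.0529 / 1 = 2.59 nm

2.59 nm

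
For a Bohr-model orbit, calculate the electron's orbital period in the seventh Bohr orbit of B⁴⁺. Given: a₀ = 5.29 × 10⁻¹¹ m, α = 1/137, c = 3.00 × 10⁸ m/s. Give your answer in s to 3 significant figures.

r = n²a₀/Z = 7²·5.29 × 10⁻¹¹/5 = 5.18 × 10⁻¹⁰ m
v = Zαc/n = 5·0.00730·3.00 × 10⁸/7 = 1.56 × 10⁶ m/s
T = 2πr/v = 2.08 × 10⁻¹⁵ s

2.08 × 10⁻¹⁵ s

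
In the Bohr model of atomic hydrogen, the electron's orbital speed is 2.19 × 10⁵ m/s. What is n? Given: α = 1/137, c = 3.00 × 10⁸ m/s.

10

v_n = Zαc/n ⇒ n = Zαc/v = 1 × 0.00730 × 3.00 × 10⁸ / 2.19 × 10⁵ ≈ 10.00
n = 10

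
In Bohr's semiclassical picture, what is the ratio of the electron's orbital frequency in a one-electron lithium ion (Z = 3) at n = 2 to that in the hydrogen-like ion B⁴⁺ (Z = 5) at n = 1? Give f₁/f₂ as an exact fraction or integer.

f ∝ Z^2 · n^-3
f₁/f₂ = (3/5)^2 · (2/1)^-3 = 9/200

9/200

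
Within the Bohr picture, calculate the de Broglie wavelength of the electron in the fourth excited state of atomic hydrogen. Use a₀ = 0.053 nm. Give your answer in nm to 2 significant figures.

The Bohr quantisation condition is nλ = 2πr_n.
r_n = n²a₀/Z = 1.3 nm
λ = 2πr_n/n = 2π·1.3/5 = 1.7 nm

1.7 nm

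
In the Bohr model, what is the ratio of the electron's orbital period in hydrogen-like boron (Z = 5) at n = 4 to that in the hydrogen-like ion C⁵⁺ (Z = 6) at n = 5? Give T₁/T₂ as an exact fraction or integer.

2304/3125

T ∝ Z^-2 · n^3
T₁/T₂ = (5/6)^-2 · (4/5)^3 = 2304/3125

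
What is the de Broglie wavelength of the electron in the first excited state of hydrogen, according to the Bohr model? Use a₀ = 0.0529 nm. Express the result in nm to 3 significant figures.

0.665 nm

The Bohr quantisation condition is nλ = 2πr_n.
r_n = n²a₀/Z = 0.212 nm
λ = 2πr_n/n = 2π·0.212/2 = 0.665 nm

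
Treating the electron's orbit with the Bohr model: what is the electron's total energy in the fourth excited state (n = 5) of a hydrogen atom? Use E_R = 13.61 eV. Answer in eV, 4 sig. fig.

-0.5444 eV

E_n = −E_R·Z²/n² = −13.61 × 1²/5² = -0.5444 eV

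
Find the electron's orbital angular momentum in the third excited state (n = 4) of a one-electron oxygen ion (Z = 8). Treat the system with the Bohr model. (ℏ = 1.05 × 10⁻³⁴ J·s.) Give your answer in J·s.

4.20 × 10⁻³⁴ J·s

L_n = nℏ = 4 × 1.05 × 10⁻³⁴ = 4.20 × 10⁻³⁴ J·s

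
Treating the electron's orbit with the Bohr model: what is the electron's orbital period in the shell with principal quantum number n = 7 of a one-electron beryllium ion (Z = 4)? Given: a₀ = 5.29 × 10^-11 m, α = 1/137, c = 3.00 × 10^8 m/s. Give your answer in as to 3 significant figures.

3250 as

r = n²a₀/Z = 7²·5.29 × 10^-11/4 = 6.48 × 10^-10 m
v = Zαc/n = 4·0.00730·3.00 × 10^8/7 = 1.25 × 10^6 m/s
T = 2πr/v = 3.25 × 10^-15 s = 3250 as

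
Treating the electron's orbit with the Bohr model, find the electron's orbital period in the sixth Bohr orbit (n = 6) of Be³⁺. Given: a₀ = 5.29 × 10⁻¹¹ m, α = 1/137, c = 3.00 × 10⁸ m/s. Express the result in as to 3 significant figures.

r = n²a₀/Z = 6²·5.29 × 10⁻¹¹/4 = 4.76 × 10⁻¹⁰ m
v = Zαc/n = 4·0.00730·3.00 × 10⁸/6 = 1.46 × 10⁶ m/s
T = 2πr/v = 2.05 × 10⁻¹⁵ s = 2050 as

2050 as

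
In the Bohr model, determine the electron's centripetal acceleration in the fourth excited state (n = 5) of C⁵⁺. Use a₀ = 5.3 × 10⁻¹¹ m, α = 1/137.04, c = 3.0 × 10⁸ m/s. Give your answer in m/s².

3.1 × 10²² m/s²

r = n²a₀/Z = 2.2 × 10⁻¹⁰ m, v = Zαc/n = 2.6 × 10⁶ m/s
a = v²/r = (2.6 × 10⁶)² / 2.2 × 10⁻¹⁰ = 3.1 × 10²² m/s²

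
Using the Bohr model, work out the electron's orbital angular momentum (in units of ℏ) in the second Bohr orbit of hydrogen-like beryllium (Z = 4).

L_n = nℏ, so L/ℏ = n = 2.

2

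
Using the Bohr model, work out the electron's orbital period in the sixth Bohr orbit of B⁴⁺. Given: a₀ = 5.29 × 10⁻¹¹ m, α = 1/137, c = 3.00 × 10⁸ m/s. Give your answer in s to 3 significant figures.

r = n²a₀/Z = 6²·5.29 × 10⁻¹¹/5 = 3.81 × 10⁻¹⁰ m
v = Zαc/n = 5·0.00730·3.00 × 10⁸/6 = 1.82 × 10⁶ m/s
T = 2πr/v = 1.31 × 10⁻¹⁵ s

1.31 × 10⁻¹⁵ s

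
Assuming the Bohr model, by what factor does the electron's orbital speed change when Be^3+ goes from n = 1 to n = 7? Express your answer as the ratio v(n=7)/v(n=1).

1/7

v ∝ Z^1 · n^-1; with Z fixed, v ∝ n^-1.
v(n=7)/v(n=1) = (7/1)^-1 = 1/7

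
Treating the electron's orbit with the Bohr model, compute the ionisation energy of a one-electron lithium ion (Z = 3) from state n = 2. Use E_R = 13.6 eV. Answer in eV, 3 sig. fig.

E_n = −E_R·Z²/n² = −13.6 × 3²/2² eV = -30.6 eV
Ionisation energy = −E_n = 30.6 eV

30.6 eV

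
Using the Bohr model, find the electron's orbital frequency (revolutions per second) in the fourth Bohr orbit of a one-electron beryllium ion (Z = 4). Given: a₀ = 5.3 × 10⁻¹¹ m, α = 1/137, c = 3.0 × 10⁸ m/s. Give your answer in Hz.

r = n²a₀/Z = 2.1 × 10⁻¹⁰ m, v = Zαc/n = 2.2 × 10⁶ m/s
f = v/(2πr) = 1.6 × 10¹⁵ Hz

1.6 × 10¹⁵ Hz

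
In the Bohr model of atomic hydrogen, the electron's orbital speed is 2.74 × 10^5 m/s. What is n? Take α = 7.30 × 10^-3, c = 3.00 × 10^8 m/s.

v_n = Zαc/n ⇒ n = Zαc/v = 1 × 0.00730 × 3.00 × 10^8 / 2.74 × 10^5 ≈ 7.99
n = 8

8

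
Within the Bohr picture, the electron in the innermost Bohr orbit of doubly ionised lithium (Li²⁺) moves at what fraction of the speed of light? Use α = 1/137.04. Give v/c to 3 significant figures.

0.0219

v_n = Zαc/n, so v/c = Zα/n = 3 × 0.00730 / 1 = 0.0219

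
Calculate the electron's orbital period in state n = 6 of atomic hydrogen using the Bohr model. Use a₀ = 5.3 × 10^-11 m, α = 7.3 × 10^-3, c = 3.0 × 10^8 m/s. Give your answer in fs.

33 fs

r = n²a₀/Z = 6²·5.3 × 10^-11/1 = 1.9 × 10^-9 m
v = Zαc/n = 1·0.0073·3.0 × 10^8/6 = 3.6 × 10^5 m/s
T = 2πr/v = 3.3 × 10^-14 s = 33 fs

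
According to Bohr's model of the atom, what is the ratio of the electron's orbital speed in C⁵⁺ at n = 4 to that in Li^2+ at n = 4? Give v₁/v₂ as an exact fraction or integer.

2

v ∝ Z^1 · n^-1
v₁/v₂ = (6/3)^1 · (4/4)^-1 = 2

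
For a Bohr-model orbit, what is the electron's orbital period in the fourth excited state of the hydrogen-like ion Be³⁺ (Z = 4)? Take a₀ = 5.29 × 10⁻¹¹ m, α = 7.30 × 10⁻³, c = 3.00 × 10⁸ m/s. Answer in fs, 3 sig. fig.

r = n²a₀/Z = 5²·5.29 × 10⁻¹¹/4 = 3.31 × 10⁻¹⁰ m
v = Zαc/n = 4·0.00730·3.00 × 10⁸/5 = 1.75 × 10⁶ m/s
T = 2πr/v = 1.19 × 10⁻¹⁵ s = 1.19 fs

1.19 fs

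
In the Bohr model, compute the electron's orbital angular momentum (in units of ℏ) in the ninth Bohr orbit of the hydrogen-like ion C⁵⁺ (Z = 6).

L_n = nℏ, so L/ℏ = n = 9.

9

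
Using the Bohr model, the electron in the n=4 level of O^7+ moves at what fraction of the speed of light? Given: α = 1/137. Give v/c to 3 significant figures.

0.0146

v_n = Zαc/n, so v/c = Zα/n = 8 × 0.00730 / 4 = 0.0146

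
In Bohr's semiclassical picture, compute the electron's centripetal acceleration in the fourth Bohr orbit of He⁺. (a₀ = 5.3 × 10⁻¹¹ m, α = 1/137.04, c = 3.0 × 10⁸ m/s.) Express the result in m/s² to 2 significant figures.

2.8 × 10²¹ m/s²

r = n²a₀/Z = 4.2 × 10⁻¹⁰ m, v = Zαc/n = 1.1 × 10⁶ m/s
a = v²/r = (1.1 × 10⁶)² / 4.2 × 10⁻¹⁰ = 2.8 × 10²¹ m/s²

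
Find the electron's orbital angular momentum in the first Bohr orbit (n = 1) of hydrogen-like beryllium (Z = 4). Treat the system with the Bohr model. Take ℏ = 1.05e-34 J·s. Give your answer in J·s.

L_n = nℏ = 1 × 1.05e-34 = 1.05e-34 J·s

1.05e-34 J·s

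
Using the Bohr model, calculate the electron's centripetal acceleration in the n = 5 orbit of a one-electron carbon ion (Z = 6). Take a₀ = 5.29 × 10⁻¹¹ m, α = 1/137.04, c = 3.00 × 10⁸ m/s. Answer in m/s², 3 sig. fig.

r = n²a₀/Z = 2.20 × 10⁻¹⁰ m, v = Zαc/n = 2.63 × 10⁶ m/s
a = v²/r = (2.63 × 10⁶)² / 2.20 × 10⁻¹⁰ = 3.13 × 10²² m/s²

3.13 × 10²² m/s²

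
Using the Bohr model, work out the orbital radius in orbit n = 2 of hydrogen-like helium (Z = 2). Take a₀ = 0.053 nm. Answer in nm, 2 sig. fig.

r_n = n²a₀/Z = 2² × 0.053 / 2
    = 4 × 0.053 / 2 = 0.11 nm

0.11 nm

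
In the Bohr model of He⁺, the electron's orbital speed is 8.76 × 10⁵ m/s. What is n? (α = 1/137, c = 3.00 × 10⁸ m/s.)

v_n = Zαc/n ⇒ n = Zαc/v = 2 × 0.00730 × 3.00 × 10⁸ / 8.76 × 10⁵ ≈ 5.00
n = 5

5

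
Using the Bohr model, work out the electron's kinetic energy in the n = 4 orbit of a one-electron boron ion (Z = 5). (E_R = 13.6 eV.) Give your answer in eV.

21.2 eV

For a Coulomb orbit the virial theorem gives K = −E_n.
E_n = −E_R·Z²/n², so K = E_R·Z²/n² = 13.6 × 5²/4² = 21.2 eV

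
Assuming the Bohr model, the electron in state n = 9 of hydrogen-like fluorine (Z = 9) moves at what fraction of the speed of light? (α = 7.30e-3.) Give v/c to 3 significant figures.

0.00730

v_n = Zαc/n, so v/c = Zα/n = 9 × 0.00730 / 9 = 0.00730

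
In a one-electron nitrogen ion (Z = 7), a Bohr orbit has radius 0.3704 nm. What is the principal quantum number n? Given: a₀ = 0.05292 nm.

r_n = n²a₀/Z ⇒ n² = rZ/a₀ = 0.3704 × 7 / 0.05292 ≈ 48.99
n = 7

7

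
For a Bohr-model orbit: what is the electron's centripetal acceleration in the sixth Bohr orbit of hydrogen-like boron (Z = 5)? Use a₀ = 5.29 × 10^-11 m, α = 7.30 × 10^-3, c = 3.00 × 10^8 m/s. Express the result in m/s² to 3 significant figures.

8.74 × 10^21 m/s²

r = n²a₀/Z = 3.81 × 10^-10 m, v = Zαc/n = 1.82 × 10^6 m/s
a = v²/r = (1.82 × 10^6)² / 3.81 × 10^-10 = 8.74 × 10^21 m/s²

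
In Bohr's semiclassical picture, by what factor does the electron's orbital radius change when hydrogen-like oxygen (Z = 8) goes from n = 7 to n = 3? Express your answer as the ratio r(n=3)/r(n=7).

9/49

r ∝ Z^-1 · n^2; with Z fixed, r ∝ n^2.
r(n=3)/r(n=7) = (3/7)^2 = 9/49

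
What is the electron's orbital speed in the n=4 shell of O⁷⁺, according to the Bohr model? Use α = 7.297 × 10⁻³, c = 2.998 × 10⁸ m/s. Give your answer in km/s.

v_n = Zαc/n = 8 × 0.007297 × 2.998 × 10⁸ / 4
    = 4375 km/s

4375 km/s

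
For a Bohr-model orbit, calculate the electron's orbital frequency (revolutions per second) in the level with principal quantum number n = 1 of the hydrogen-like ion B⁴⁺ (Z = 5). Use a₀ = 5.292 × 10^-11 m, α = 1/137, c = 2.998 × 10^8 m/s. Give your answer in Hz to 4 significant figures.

1.645 × 10^17 Hz

r = n²a₀/Z = 1.058 × 10^-11 m, v = Zαc/n = 1.094 × 10^7 m/s
f = v/(2πr) = 1.645 × 10^17 Hz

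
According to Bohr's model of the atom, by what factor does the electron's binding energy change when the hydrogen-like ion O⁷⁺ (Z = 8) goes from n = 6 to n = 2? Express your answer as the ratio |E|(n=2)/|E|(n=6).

|E| ∝ Z^2 · n^-2; with Z fixed, |E| ∝ n^-2.
|E|(n=2)/|E|(n=6) = (2/6)^-2 = 9

9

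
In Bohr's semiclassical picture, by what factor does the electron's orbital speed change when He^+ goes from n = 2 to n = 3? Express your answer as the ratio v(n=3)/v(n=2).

v ∝ Z^1 · n^-1; with Z fixed, v ∝ n^-1.
v(n=3)/v(n=2) = (3/2)^-1 = 2/3

2/3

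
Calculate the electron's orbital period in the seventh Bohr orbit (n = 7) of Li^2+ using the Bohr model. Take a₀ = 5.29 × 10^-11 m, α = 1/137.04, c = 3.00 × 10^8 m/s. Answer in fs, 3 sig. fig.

r = n²a₀/Z = 7²·5.29 × 10^-11/3 = 8.64 × 10^-10 m
v = Zαc/n = 3·0.00730·3.00 × 10^8/7 = 9.38 × 10^5 m/s
T = 2πr/v = 5.79 × 10^-15 s = 5.79 fs

5.79 fs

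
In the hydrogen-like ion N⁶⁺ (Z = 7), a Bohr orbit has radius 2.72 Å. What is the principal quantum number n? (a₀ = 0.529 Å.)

r_n = n²a₀/Z ⇒ n² = rZ/a₀ = 2.72 × 7 / 0.529 ≈ 35.99
n = 6

6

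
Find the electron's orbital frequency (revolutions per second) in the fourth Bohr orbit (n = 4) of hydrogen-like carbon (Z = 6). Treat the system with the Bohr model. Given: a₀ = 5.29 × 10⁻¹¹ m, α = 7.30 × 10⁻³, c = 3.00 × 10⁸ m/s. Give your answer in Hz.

3.71 × 10¹⁵ Hz

r = n²a₀/Z = 1.41 × 10⁻¹⁰ m, v = Zαc/n = 3.29 × 10⁶ m/s
f = v/(2πr) = 3.71 × 10¹⁵ Hz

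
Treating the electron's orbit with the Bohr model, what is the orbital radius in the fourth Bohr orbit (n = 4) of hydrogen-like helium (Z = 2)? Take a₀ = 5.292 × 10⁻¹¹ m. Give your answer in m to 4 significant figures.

4.234 × 10⁻¹⁰ m

r_n = n²a₀/Z = 4² × 5.292 × 10⁻¹¹ / 2
    = 16 × 5.292 × 10⁻¹¹ / 2 = 4.234 × 10⁻¹⁰ m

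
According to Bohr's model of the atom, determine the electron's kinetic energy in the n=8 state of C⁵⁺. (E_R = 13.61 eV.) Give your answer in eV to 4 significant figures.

7.656 eV

For a Coulomb orbit the virial theorem gives K = −E_n.
E_n = −E_R·Z²/n², so K = E_R·Z²/n² = 13.61 × 6²/8² = 7.656 eV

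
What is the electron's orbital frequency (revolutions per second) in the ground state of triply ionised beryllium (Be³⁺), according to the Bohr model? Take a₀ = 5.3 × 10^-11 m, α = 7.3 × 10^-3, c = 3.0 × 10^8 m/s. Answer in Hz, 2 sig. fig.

r = n²a₀/Z = 1.3 × 10^-11 m, v = Zαc/n = 8.8 × 10^6 m/s
f = v/(2πr) = 1.1 × 10^17 Hz

1.1 × 10^17 Hz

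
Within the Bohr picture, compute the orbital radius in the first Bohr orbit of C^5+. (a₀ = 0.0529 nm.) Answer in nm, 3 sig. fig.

r_n = n²a₀/Z = 1² × 0.0529 / 6
    = 1 × 0.0529 / 6 = 0.00882 nm

0.00882 nm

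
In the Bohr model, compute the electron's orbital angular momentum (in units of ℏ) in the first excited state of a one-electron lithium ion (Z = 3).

L_n = nℏ, so L/ℏ = n = 2.

2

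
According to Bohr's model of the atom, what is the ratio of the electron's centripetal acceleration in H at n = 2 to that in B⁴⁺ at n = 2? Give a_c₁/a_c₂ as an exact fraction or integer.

1/125

a_c ∝ Z^3 · n^-4
a_c₁/a_c₂ = (1/5)^3 · (2/2)^-4 = 1/125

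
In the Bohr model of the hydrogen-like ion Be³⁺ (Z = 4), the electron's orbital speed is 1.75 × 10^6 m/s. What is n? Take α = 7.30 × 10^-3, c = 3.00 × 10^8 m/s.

5

v_n = Zαc/n ⇒ n = Zαc/v = 4 × 0.00730 × 3.00 × 10^8 / 1.75 × 10^6 ≈ 5.01
n = 5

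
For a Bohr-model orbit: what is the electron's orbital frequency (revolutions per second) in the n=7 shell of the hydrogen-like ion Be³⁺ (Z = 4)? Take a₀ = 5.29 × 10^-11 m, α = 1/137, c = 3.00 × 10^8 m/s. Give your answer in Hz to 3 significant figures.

r = n²a₀/Z = 6.48 × 10^-10 m, v = Zαc/n = 1.25 × 10^6 m/s
f = v/(2πr) = 3.07 × 10^14 Hz

3.07 × 10^14 Hz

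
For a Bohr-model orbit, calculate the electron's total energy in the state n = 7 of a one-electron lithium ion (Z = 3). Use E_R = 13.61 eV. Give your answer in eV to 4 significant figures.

E_n = −E_R·Z²/n² = −13.61 × 3²/7² = -2.500 eV

-2.500 eV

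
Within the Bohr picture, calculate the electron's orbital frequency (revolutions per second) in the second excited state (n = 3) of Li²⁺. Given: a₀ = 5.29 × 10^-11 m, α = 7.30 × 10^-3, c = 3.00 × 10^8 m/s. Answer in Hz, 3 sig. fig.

2.20 × 10^15 Hz

r = n²a₀/Z = 1.59 × 10^-10 m, v = Zαc/n = 2.19 × 10^6 m/s
f = v/(2πr) = 2.20 × 10^15 Hz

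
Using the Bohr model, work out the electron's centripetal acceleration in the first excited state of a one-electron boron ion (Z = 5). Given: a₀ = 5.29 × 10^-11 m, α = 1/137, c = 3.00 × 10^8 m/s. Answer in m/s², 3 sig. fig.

7.08 × 10^23 m/s²

r = n²a₀/Z = 4.23 × 10^-11 m, v = Zαc/n = 5.47 × 10^6 m/s
a = v²/r = (5.47 × 10^6)² / 4.23 × 10^-11 = 7.08 × 10^23 m/s²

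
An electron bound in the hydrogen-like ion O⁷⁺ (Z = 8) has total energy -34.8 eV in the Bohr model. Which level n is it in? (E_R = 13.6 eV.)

5

E_n = −E_R Z²/n² ⇒ n² = E_R Z²/(−E_n) = 13.6 × 8² / 34.8 ≈ 25.01
n = 5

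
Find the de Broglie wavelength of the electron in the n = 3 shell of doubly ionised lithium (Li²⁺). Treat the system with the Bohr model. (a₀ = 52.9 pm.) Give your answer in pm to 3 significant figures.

The Bohr quantisation condition is nλ = 2πr_n.
r_n = n²a₀/Z = 159 pm
λ = 2πr_n/n = 2π·159/3 = 332 pm

332 pm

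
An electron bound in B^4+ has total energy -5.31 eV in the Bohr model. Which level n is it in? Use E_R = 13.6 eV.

8

E_n = −E_R Z²/n² ⇒ n² = E_R Z²/(−E_n) = 13.6 × 5² / 5.31 ≈ 64.03
n = 8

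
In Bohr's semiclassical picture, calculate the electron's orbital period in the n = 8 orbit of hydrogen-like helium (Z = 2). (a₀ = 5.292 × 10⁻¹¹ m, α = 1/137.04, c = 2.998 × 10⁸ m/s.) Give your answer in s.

1.945 × 10⁻¹⁴ s

r = n²a₀/Z = 8²·5.292 × 10⁻¹¹/2 = 1.693 × 10⁻⁹ m
v = Zαc/n = 2·0.007297·2.998 × 10⁸/8 = 5.469 × 10⁵ m/s
T = 2πr/v = 1.945 × 10⁻¹⁴ s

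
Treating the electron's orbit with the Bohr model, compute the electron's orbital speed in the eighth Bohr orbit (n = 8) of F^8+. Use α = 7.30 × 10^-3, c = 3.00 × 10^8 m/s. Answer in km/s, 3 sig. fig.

v_n = Zαc/n = 9 × 0.00730 × 3.00 × 10^8 / 8
    = 2460 km/s

2460 km/s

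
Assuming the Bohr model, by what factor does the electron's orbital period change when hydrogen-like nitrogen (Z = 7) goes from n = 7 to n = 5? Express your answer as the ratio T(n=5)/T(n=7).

125/343

T ∝ Z^-2 · n^3; with Z fixed, T ∝ n^3.
T(n=5)/T(n=7) = (5/7)^3 = 125/343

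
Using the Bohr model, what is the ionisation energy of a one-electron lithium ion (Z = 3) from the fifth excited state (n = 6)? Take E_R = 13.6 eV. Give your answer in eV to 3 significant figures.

E_n = −E_R·Z²/n² = −13.6 × 3²/6² eV = -3.40 eV
Ionisation energy = −E_n = 3.40 eV

3.40 eV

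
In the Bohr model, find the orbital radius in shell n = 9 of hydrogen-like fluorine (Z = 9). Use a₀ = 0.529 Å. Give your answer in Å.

4.76 Å

r_n = n²a₀/Z = 9² × 0.529 / 9
    = 81 × 0.529 / 9 = 4.76 Å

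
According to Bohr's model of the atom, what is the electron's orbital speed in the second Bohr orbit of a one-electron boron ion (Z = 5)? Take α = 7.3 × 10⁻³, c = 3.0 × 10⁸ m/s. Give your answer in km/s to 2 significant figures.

5500 km/s

v_n = Zαc/n = 5 × 0.0073 × 3.0 × 10⁸ / 2
    = 5500 km/s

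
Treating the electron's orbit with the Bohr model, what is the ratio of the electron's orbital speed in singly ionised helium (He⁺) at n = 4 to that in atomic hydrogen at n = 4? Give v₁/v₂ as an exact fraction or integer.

2

v ∝ Z^1 · n^-1
v₁/v₂ = (2/1)^1 · (4/4)^-1 = 2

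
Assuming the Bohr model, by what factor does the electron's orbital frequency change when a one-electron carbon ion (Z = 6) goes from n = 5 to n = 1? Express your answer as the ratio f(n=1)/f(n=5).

f ∝ Z^2 · n^-3; with Z fixed, f ∝ n^-3.
f(n=1)/f(n=5) = (1/5)^-3 = 125

125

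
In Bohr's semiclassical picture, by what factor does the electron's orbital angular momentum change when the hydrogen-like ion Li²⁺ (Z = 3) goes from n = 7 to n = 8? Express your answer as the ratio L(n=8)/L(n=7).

L = nℏ depends only on n, so L ∝ n.
L(n=8)/L(n=7) = (8/7)^1 = 8/7

8/7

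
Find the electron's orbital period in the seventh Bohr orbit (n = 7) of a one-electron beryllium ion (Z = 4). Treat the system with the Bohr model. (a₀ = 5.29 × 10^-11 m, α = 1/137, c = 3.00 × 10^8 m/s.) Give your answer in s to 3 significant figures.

3.25 × 10^-15 s

r = n²a₀/Z = 7²·5.29 × 10^-11/4 = 6.48 × 10^-10 m
v = Zαc/n = 4·0.00730·3.00 × 10^8/7 = 1.25 × 10^6 m/s
T = 2πr/v = 3.25 × 10^-15 s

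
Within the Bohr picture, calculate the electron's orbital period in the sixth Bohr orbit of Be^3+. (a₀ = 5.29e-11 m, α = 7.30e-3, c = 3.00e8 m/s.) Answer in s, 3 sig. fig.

2.05e-15 s

r = n²a₀/Z = 6²·5.29e-11/4 = 4.76e-10 m
v = Zαc/n = 4·0.00730·3.00e8/6 = 1.46e6 m/s
T = 2πr/v = 2.05e-15 s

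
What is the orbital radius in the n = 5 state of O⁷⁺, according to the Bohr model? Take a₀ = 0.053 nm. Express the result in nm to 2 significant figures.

r_n = n²a₀/Z = 5² × 0.053 / 8
    = 25 × 0.053 / 8 = 0.17 nm

0.17 nm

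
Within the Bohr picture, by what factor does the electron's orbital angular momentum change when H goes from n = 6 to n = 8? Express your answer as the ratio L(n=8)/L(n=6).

L = nℏ depends only on n, so L ∝ n.
L(n=8)/L(n=6) = (8/6)^1 = 4/3

4/3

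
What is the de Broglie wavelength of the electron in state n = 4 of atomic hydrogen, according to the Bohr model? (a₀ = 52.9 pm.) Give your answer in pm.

1330 pm

The Bohr quantisation condition is nλ = 2πr_n.
r_n = n²a₀/Z = 846 pm
λ = 2πr_n/n = 2π·846/4 = 1330 pm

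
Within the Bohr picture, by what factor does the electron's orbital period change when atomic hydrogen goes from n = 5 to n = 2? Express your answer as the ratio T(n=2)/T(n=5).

T ∝ Z^-2 · n^3; with Z fixed, T ∝ n^3.
T(n=2)/T(n=5) = (2/5)^3 = 8/125

8/125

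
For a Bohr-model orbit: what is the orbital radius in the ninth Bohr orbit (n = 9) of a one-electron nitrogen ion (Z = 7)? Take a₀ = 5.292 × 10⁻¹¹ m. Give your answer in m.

r_n = n²a₀/Z = 9² × 5.292 × 10⁻¹¹ / 7
    = 81 × 5.292 × 10⁻¹¹ / 7 = 6.124 × 10⁻¹⁰ m

6.124 × 10⁻¹⁰ m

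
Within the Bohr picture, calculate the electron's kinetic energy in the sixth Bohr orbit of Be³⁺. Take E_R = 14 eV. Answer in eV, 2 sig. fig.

For a Coulomb orbit the virial theorem gives K = −E_n.
E_n = −E_R·Z²/n², so K = E_R·Z²/n² = 14 × 4²/6² = 6.2 eV

6.2 eV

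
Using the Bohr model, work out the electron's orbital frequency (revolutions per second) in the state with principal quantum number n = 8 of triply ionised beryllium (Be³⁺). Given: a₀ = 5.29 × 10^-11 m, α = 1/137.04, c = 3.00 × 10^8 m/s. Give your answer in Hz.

r = n²a₀/Z = 8.46 × 10^-10 m, v = Zαc/n = 1.09 × 10^6 m/s
f = v/(2πr) = 2.06 × 10^14 Hz

2.06 × 10^14 Hz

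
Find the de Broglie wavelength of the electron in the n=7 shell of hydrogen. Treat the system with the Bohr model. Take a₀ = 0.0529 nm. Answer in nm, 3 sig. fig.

The Bohr quantisation condition is nλ = 2πr_n.
r_n = n²a₀/Z = 2.59 nm
λ = 2πr_n/n = 2π·2.59/7 = 2.33 nm

2.33 nm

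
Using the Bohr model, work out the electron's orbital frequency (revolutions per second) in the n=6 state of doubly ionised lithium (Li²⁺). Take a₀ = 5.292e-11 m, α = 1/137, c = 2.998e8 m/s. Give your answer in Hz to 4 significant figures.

2.742e14 Hz

r = n²a₀/Z = 6.350e-10 m, v = Zαc/n = 1.094e6 m/s
f = v/(2πr) = 2.742e14 Hz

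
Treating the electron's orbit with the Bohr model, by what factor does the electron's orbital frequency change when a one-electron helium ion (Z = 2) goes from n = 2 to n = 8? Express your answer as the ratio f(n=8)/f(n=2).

f ∝ Z^2 · n^-3; with Z fixed, f ∝ n^-3.
f(n=8)/f(n=2) = (8/2)^-3 = 1/64

1/64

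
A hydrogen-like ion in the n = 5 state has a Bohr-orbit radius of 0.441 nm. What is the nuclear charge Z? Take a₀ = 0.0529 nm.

r_n = n²a₀/Z ⇒ Z = n²a₀/r = 5² × 0.0529 / 0.441 ≈ 3.00
Z = 3

3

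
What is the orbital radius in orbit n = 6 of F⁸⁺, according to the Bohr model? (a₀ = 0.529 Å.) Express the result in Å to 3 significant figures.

2.12 Å

r_n = n²a₀/Z = 6² × 0.529 / 9
    = 36 × 0.529 / 9 = 2.12 Å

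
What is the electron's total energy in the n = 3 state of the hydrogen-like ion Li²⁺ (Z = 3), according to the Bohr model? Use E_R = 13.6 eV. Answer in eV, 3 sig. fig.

-13.6 eV

E_n = −E_R·Z²/n² = −13.6 × 3²/3² = -13.6 eV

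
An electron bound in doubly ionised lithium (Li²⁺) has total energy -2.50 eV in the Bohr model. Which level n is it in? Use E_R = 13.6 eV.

E_n = −E_R Z²/n² ⇒ n² = E_R Z²/(−E_n) = 13.6 × 3² / 2.50 ≈ 48.96
n = 7

7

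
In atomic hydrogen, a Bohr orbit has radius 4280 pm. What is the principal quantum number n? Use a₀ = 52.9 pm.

r_n = n²a₀/Z ⇒ n² = rZ/a₀ = 4280 × 1 / 52.9 ≈ 80.91
n = 9

9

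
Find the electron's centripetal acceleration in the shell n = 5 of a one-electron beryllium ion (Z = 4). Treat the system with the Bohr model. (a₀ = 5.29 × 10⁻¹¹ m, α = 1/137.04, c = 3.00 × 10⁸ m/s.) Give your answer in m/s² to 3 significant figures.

r = n²a₀/Z = 3.31 × 10⁻¹⁰ m, v = Zαc/n = 1.75 × 10⁶ m/s
a = v²/r = (1.75 × 10⁶)² / 3.31 × 10⁻¹⁰ = 9.28 × 10²¹ m/s²

9.28 × 10²¹ m/s²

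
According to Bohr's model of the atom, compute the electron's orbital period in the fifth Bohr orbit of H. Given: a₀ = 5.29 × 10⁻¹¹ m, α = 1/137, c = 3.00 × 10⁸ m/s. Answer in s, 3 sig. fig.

r = n²a₀/Z = 5²·5.29 × 10⁻¹¹/1 = 1.32 × 10⁻⁹ m
v = Zαc/n = 1·0.00730·3.00 × 10⁸/5 = 4.38 × 10⁵ m/s
T = 2πr/v = 1.90 × 10⁻¹⁴ s

1.90 × 10⁻¹⁴ s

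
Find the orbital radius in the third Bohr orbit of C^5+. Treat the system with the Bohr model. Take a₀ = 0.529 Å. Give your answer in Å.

r_n = n²a₀/Z = 3² × 0.529 / 6
    = 9 × 0.529 / 6 = 0.793 Å

0.793 Å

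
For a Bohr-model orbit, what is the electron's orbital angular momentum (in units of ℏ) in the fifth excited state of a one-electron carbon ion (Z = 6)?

6

L_n = nℏ, so L/ℏ = n = 6.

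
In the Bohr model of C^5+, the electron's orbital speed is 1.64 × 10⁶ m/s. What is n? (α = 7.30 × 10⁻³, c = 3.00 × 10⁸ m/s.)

8

v_n = Zαc/n ⇒ n = Zαc/v = 6 × 0.00730 × 3.00 × 10⁸ / 1.64 × 10⁶ ≈ 8.01
n = 8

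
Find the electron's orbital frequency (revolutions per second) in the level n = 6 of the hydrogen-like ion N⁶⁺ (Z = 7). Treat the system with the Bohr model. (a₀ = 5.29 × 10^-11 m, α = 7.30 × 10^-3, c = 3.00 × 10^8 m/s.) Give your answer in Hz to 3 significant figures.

r = n²a₀/Z = 2.72 × 10^-10 m, v = Zαc/n = 2.56 × 10^6 m/s
f = v/(2πr) = 1.49 × 10^15 Hz

1.49 × 10^15 Hz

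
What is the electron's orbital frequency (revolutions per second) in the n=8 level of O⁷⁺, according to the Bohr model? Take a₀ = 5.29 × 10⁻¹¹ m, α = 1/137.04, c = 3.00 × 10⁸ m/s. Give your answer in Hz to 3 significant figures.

8.23 × 10¹⁴ Hz

r = n²a₀/Z = 4.23 × 10⁻¹⁰ m, v = Zαc/n = 2.19 × 10⁶ m/s
f = v/(2πr) = 8.23 × 10¹⁴ Hz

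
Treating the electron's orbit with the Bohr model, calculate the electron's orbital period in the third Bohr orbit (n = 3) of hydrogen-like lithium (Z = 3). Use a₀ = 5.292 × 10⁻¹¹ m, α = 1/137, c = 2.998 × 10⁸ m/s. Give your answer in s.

4.558 × 10⁻¹⁶ s

r = n²a₀/Z = 3²·5.292 × 10⁻¹¹/3 = 1.588 × 10⁻¹⁰ m
v = Zαc/n = 3·0.007299·2.998 × 10⁸/3 = 2.188 × 10⁶ m/s
T = 2πr/v = 4.558 × 10⁻¹⁶ s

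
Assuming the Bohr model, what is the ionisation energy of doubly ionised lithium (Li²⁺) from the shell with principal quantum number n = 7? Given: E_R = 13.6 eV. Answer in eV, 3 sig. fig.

2.50 eV

E_n = −E_R·Z²/n² = −13.6 × 3²/7² eV = -2.50 eV
Ionisation energy = −E_n = 2.50 eV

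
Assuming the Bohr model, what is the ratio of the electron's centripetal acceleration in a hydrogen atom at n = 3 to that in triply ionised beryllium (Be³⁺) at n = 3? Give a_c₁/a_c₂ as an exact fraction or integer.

a_c ∝ Z^3 · n^-4
a_c₁/a_c₂ = (1/4)^3 · (3/3)^-4 = 1/64

1/64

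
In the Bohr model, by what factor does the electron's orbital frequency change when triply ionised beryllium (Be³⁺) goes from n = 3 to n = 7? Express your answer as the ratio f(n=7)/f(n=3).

27/343

f ∝ Z^2 · n^-3; with Z fixed, f ∝ n^-3.
f(n=7)/f(n=3) = (7/3)^-3 = 27/343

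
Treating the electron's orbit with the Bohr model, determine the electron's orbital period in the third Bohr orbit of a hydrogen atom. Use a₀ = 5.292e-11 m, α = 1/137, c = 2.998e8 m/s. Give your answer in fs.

4.103 fs

r = n²a₀/Z = 3²·5.292e-11/1 = 4.763e-10 m
v = Zαc/n = 1·0.007299·2.998e8/3 = 7.294e5 m/s
T = 2πr/v = 4.103e-15 s = 4.103 fs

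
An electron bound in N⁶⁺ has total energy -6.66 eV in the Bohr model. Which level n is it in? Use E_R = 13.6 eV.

E_n = −E_R Z²/n² ⇒ n² = E_R Z²/(−E_n) = 13.6 × 7² / 6.66 ≈ 100.06
n = 10

10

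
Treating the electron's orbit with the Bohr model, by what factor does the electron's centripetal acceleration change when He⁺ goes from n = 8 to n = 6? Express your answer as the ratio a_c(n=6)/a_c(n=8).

a_c ∝ Z^3 · n^-4; with Z fixed, a_c ∝ n^-4.
a_c(n=6)/a_c(n=8) = (6/8)^-4 = 256/81

256/81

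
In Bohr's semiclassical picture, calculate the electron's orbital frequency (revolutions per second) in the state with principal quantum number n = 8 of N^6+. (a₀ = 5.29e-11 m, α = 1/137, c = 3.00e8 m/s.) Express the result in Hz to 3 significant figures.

6.31e14 Hz

r = n²a₀/Z = 4.84e-10 m, v = Zαc/n = 1.92e6 m/s
f = v/(2πr) = 6.31e14 Hz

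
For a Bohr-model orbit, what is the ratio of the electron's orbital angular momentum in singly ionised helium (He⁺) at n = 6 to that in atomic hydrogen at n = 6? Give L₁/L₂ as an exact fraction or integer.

L = nℏ is independent of Z.
L₁/L₂ = n₁/n₂ = 6/6 = 1

1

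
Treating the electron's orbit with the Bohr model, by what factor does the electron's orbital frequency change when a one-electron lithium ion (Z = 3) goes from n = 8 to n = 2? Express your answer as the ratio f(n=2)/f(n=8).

64

f ∝ Z^2 · n^-3; with Z fixed, f ∝ n^-3.
f(n=2)/f(n=8) = (2/8)^-3 = 64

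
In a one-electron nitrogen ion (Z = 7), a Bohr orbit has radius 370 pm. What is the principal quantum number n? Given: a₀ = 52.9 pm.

7

r_n = n²a₀/Z ⇒ n² = rZ/a₀ = 370 × 7 / 52.9 ≈ 48.96
n = 7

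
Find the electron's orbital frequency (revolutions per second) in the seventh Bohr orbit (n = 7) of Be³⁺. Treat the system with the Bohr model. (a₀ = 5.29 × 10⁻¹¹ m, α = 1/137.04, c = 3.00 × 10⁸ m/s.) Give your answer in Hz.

3.07 × 10¹⁴ Hz

r = n²a₀/Z = 6.48 × 10⁻¹⁰ m, v = Zαc/n = 1.25 × 10⁶ m/s
f = v/(2πr) = 3.07 × 10¹⁴ Hz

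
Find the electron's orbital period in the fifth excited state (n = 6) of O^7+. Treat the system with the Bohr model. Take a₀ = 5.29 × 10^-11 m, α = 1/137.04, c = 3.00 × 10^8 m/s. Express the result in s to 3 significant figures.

r = n²a₀/Z = 6²·5.29 × 10^-11/8 = 2.38 × 10^-10 m
v = Zαc/n = 8·0.00730·3.00 × 10^8/6 = 2.92 × 10^6 m/s
T = 2πr/v = 5.12 × 10^-16 s

5.12 × 10^-16 s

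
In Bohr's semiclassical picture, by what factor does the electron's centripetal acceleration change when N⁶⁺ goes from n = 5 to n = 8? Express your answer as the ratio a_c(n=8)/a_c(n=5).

a_c ∝ Z^3 · n^-4; with Z fixed, a_c ∝ n^-4.
a_c(n=8)/a_c(n=5) = (8/5)^-4 = 625/4096

625/4096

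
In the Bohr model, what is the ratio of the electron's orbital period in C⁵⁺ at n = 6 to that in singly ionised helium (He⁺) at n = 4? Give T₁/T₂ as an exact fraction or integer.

T ∝ Z^-2 · n^3
T₁/T₂ = (6/2)^-2 · (6/4)^3 = 3/8

3/8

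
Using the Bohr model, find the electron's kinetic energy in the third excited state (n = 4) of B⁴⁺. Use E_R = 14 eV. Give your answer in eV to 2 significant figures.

22 eV

For a Coulomb orbit the virial theorem gives K = −E_n.
E_n = −E_R·Z²/n², so K = E_R·Z²/n² = 14 × 5²/4² = 22 eV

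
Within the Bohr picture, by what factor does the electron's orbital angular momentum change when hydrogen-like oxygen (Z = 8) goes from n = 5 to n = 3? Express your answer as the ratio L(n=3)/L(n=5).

3/5

L = nℏ depends only on n, so L ∝ n.
L(n=3)/L(n=5) = (3/5)^1 = 3/5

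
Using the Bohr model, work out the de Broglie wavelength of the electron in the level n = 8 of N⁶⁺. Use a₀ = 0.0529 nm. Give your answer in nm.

0.380 nm

The Bohr quantisation condition is nλ = 2πr_n.
r_n = n²a₀/Z = 0.484 nm
λ = 2πr_n/n = 2π·0.484/8 = 0.380 nm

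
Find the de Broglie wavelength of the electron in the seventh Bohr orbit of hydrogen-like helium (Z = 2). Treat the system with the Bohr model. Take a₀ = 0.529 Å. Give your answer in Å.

The Bohr quantisation condition is nλ = 2πr_n.
r_n = n²a₀/Z = 13.0 Å
λ = 2πr_n/n = 2π·13.0/7 = 11.6 Å

11.6 Å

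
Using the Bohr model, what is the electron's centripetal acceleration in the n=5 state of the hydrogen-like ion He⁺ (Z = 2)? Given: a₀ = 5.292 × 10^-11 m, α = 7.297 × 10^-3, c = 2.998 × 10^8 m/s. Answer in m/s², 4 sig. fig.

1.158 × 10^21 m/s²

r = n²a₀/Z = 6.615 × 10^-10 m, v = Zαc/n = 8.751 × 10^5 m/s
a = v²/r = (8.751 × 10^5)² / 6.615 × 10^-10 = 1.158 × 10^21 m/s²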